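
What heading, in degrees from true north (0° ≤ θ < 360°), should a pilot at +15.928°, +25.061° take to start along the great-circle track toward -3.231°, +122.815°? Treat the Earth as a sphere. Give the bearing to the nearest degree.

91°

Δλ = 122.815 − 25.061 = 97.754°.
θ = atan2( sin Δλ · cos φ₂ , cos φ₁ · sin φ₂ − sin φ₁ · cos φ₂ · cos Δλ )
  = atan2(0.98928, -0.01723) = 90.998° → normalised to [0°, 360°): 90.998°.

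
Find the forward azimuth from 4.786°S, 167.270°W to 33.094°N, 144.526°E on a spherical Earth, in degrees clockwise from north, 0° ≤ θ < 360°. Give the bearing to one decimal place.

313.4°

Δλ = 144.526 − -167.270 = 311.796°; wrapped into (−180°, 180°]: -48.204°.
θ = atan2( sin Δλ · cos φ₂ , cos φ₁ · sin φ₂ − sin φ₁ · cos φ₂ · cos Δλ )
  = atan2(-0.62458, 0.59070) = -46.597° → normalised to [0°, 360°): 313.403°.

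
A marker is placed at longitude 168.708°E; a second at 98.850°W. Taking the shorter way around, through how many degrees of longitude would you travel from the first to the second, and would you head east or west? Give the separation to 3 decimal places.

Raw difference: -98.850 − 168.708 = -267.558°.
Normalise into (−180°, 180°]: -267.558° + 360° = 92.442°.
Positive ⇒ the second point lies to the east; separation 92.442°.

92.442° east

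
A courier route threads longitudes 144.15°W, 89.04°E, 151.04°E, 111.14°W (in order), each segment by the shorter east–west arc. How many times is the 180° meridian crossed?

Leg 1: -144.15° → +89.04°, shortest Δλ = -126.81° (west) — crosses 180°.
Leg 2: +89.04° → +151.04°, shortest Δλ = 62.0° (east) — does not cross 180°.
Leg 3: +151.04° → -111.14°, shortest Δλ = 97.82° (east) — crosses 180°.
Total crossings: 2.

2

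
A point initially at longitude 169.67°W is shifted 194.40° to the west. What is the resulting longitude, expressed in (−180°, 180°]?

4.07°W

Start at -169.67°; shift −194.40° → -364.07°.
-364.07° lies outside (−180°, 180°]; add 360° → -4.07°.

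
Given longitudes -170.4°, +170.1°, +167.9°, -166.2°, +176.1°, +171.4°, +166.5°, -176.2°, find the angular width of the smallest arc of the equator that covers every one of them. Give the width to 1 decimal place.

Sort the longitudes: -176.2°, -170.4°, -166.2°, +166.5°, +167.9°, +170.1°, +171.4°, +176.1°.
Eastward gaps between consecutive values (wrapping around): 5.8°, 4.2°, 332.7°, 1.4°, 2.2°, 1.3°, 4.7°, 7.7°.
Largest gap = 332.7° ⇒ minimal covering band is its complement: 360° − 332.7° = 27.3°.
Band runs from +166.5° eastward to -166.2°, crossing the antimeridian.

27.3°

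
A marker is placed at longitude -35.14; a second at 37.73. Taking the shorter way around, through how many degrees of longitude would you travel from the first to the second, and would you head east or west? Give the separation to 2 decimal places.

Raw difference: 37.73 − -35.14 = 72.87°.
Normalise into (−180°, 180°]: 72.87° stays 72.87°.
Positive ⇒ the second point lies to the east; separation 72.87°.

72.87° east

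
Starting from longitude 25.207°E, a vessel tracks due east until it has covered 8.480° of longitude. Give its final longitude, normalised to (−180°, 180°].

Start at +25.207°; shift +8.480° → +33.687°.
+33.687° already lies in (−180°, 180°].

33.687°E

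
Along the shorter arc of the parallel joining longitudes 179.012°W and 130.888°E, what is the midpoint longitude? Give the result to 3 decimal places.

Signed shortest Δλ from -179.012° to +130.888° is -50.100°.
Midpoint longitude = -179.012° + (-50.100°)/2 = -179.012° − 25.050° = -204.062°.
Normalise into (−180°, 180°]: +155.938°.
(The naïve average (-179.012 + +130.888)/2 = -24.062° is on the wrong side of the globe.)

155.938°E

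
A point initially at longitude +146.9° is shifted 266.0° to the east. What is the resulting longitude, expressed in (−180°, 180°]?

+52.9°

Start at +146.9°; shift +266.0° → +412.9°.
+412.9° lies outside (−180°, 180°]; subtract 360° → +52.9°.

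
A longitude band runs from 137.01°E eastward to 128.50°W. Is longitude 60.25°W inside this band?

Band width going east from +137.01° to -128.50°: ((-128.50 − 137.01) mod 360) = 94.49°.
Offset of -60.25° east of the west edge: ((-60.25 − 137.01) mod 360) = 162.74°.
162.74° > 94.49° ⇒ outside.

No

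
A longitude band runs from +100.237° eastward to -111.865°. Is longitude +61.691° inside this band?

Band width going east from +100.237° to -111.865°: ((-111.865 − 100.237) mod 360) = 147.898°.
Offset of +61.691° east of the west edge: ((61.691 − 100.237) mod 360) = 321.454°.
321.454° > 147.898° ⇒ outside.

No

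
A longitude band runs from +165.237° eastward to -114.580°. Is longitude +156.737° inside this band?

No

Band width going east from +165.237° to -114.580°: ((-114.580 − 165.237) mod 360) = 80.183°.
Offset of +156.737° east of the west edge: ((156.737 − 165.237) mod 360) = 351.500°.
351.500° > 80.183° ⇒ outside.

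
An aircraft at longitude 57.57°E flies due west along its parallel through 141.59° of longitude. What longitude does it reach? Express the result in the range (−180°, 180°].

84.02°W

Start at +57.57°; shift −141.59° → -84.02°.
-84.02° already lies in (−180°, 180°].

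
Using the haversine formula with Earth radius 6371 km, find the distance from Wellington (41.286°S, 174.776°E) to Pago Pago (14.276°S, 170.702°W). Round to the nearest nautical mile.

Δλ = -170.702 − 174.776 = -345.478°; wrapped into (−180°, 180°]: 14.522°.
Δφ = -14.276 − -41.286 = 27.010°.
a = sin²(Δφ/2) + cos φ₁ · cos φ₂ · sin²(Δλ/2) = 0.066169.
c = 2·atan2(√a, √(1−a)) = 0.52032 rad → d = 6371·c ≈ 3314.94 km ≈ 1789.92 nmi.

1790 nmi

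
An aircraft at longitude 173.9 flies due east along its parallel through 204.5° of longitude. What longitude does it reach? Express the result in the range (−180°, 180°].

+18.4°

Start at +173.9°; shift +204.5° → +378.4°.
+378.4° lies outside (−180°, 180°]; subtract 360° → +18.4°.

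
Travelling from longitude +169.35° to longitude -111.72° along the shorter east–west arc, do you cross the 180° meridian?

Naïve |-111.72 − 169.35| = 281.07° > 180°, so the shorter arc goes the other way round — across 180°.
Signed shortest Δλ = ((-111.72 − 169.35 + 180) mod 360) − 180 = 78.93°.
Going east by 78.93° from +169.35° passes through 180° before reaching -111.72°.

Yes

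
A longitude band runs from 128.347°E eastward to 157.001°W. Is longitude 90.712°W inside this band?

No

Band width going east from +128.347° to -157.001°: ((-157.001 − 128.347) mod 360) = 74.652°.
Offset of -90.712° east of the west edge: ((-90.712 − 128.347) mod 360) = 140.941°.
140.941° > 74.652° ⇒ outside.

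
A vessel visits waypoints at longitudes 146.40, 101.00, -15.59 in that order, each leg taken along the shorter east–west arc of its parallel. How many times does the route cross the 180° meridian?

0

Leg 1: +146.40° → +101.00°, shortest Δλ = -45.4° (west) — does not cross 180°.
Leg 2: +101.00° → -15.59°, shortest Δλ = -116.59° (west) — does not cross 180°.
Total crossings: 0.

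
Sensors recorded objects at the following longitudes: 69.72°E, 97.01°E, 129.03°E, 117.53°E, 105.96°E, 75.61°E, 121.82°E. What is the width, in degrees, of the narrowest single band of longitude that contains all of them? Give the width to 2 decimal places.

Sort the longitudes: +69.72°, +75.61°, +97.01°, +105.96°, +117.53°, +121.82°, +129.03°.
Eastward gaps between consecutive values (wrapping around): 5.89°, 21.40°, 8.95°, 11.57°, 4.29°, 7.21°, 300.69°.
Largest gap = 300.69° ⇒ minimal covering band is its complement: 360° − 300.69° = 59.31°.
Band runs from +69.72° eastward to +129.03°.

59.31°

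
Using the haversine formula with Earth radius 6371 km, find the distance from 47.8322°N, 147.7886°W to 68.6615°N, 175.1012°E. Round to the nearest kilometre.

3083 km

Δλ = 175.1012 − -147.7886 = 322.8898°; wrapped into (−180°, 180°]: -37.1102°.
Δφ = 68.6615 − 47.8322 = 20.8293°.
a = sin²(Δφ/2) + cos φ₁ · cos φ₂ · sin²(Δλ/2) = 0.057413.
c = 2·atan2(√a, √(1−a)) = 0.48393 rad → d = 6371·c ≈ 3083.12 km.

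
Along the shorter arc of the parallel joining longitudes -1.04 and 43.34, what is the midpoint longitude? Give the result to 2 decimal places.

+21.15°

Signed shortest Δλ from -1.04° to +43.34° is +44.38°.
Midpoint longitude = -1.04° + (+44.38°)/2 = -1.04° + 22.19° = +21.15°.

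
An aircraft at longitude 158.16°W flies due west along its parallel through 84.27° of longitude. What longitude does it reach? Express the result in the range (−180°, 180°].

Start at -158.16°; shift −84.27° → -242.43°.
-242.43° lies outside (−180°, 180°]; add 360° → +117.57°.

117.57°E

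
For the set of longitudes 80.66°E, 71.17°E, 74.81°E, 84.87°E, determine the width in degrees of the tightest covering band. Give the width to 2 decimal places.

13.70°

Sort the longitudes: +71.17°, +74.81°, +80.66°, +84.87°.
Eastward gaps between consecutive values (wrapping around): 3.64°, 5.85°, 4.21°, 346.30°.
Largest gap = 346.30° ⇒ minimal covering band is its complement: 360° − 346.30° = 13.70°.
Band runs from +71.17° eastward to +84.87°.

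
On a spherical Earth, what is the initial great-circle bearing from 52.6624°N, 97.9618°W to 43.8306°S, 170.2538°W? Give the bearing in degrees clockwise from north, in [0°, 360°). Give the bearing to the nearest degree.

Δλ = -170.2538 − -97.9618 = -72.2920°.
θ = atan2( sin Δλ · cos φ₂ , cos φ₁ · sin φ₂ − sin φ₁ · cos φ₂ · cos Δλ )
  = atan2(-0.68721, -0.59448) = -130.862° → normalised to [0°, 360°): 229.138°.

229°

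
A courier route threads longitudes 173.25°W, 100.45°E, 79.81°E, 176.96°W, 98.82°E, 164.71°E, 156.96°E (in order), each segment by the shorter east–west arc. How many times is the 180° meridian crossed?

Leg 1: -173.25° → +100.45°, shortest Δλ = -86.3° (west) — crosses 180°.
Leg 2: +100.45° → +79.81°, shortest Δλ = -20.64° (west) — does not cross 180°.
Leg 3: +79.81° → -176.96°, shortest Δλ = 103.23° (east) — crosses 180°.
Leg 4: -176.96° → +98.82°, shortest Δλ = -84.22° (west) — crosses 180°.
Leg 5: +98.82° → +164.71°, shortest Δλ = 65.89° (east) — does not cross 180°.
Leg 6: +164.71° → +156.96°, shortest Δλ = -7.75° (west) — does not cross 180°.
Total crossings: 3.

3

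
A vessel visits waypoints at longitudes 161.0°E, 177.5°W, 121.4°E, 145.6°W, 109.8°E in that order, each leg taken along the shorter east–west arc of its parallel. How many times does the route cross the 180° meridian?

Leg 1: +161.0° → -177.5°, shortest Δλ = 21.5° (east) — crosses 180°.
Leg 2: -177.5° → +121.4°, shortest Δλ = -61.1° (west) — crosses 180°.
Leg 3: +121.4° → -145.6°, shortest Δλ = 93.0° (east) — crosses 180°.
Leg 4: -145.6° → +109.8°, shortest Δλ = -104.6° (west) — crosses 180°.
Total crossings: 4.

4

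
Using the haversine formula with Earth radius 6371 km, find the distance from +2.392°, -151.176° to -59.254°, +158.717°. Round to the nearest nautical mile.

Δλ = 158.717 − -151.176 = 309.893°; wrapped into (−180°, 180°]: -50.107°.
Δφ = -59.254 − 2.392 = -61.646°.
a = sin²(Δφ/2) + cos φ₁ · cos φ₂ · sin²(Δλ/2) = 0.354137.
c = 2·atan2(√a, √(1−a)) = 1.27476 rad → d = 6371·c ≈ 8121.53 km ≈ 4385.27 nmi.

4385 nmi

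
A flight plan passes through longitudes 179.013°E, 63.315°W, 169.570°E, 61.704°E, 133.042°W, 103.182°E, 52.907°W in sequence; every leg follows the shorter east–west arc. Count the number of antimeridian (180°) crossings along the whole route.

Leg 1: +179.013° → -63.315°, shortest Δλ = 117.672° (east) — crosses 180°.
Leg 2: -63.315° → +169.570°, shortest Δλ = -127.115° (west) — crosses 180°.
Leg 3: +169.570° → +61.704°, shortest Δλ = -107.866° (west) — does not cross 180°.
Leg 4: +61.704° → -133.042°, shortest Δλ = 165.254° (east) — crosses 180°.
Leg 5: -133.042° → +103.182°, shortest Δλ = -123.776° (west) — crosses 180°.
Leg 6: +103.182° → -52.907°, shortest Δλ = -156.089° (west) — does not cross 180°.
Total crossings: 4.

4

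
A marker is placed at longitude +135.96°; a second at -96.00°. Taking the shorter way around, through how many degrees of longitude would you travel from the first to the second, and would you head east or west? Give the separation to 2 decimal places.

Raw difference: -96.00 − 135.96 = -231.96°.
Normalise into (−180°, 180°]: -231.96° + 360° = 128.04°.
Positive ⇒ the second point lies to the east; separation 128.04°.

128.04° east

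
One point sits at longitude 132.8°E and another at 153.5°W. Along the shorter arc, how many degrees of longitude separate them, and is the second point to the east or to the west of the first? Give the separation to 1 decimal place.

Raw difference: -153.5 − 132.8 = -286.3°.
Normalise into (−180°, 180°]: -286.3° + 360° = 73.7°.
Positive ⇒ the second point lies to the east; separation 73.7°.

73.7° east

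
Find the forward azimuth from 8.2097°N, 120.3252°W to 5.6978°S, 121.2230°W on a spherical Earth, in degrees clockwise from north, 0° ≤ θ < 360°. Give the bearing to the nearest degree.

184°

Δλ = -121.2230 − -120.3252 = -0.8978°.
θ = atan2( sin Δλ · cos φ₂ , cos φ₁ · sin φ₂ − sin φ₁ · cos φ₂ · cos Δλ )
  = atan2(-0.01559, -0.24034) = -176.288° → normalised to [0°, 360°): 183.712°.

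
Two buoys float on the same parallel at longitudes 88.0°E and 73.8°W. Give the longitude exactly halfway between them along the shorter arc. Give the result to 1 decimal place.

7.1°E

Signed shortest Δλ from +88.0° to -73.8° is -161.8°.
Midpoint longitude = +88.0° + (-161.8°)/2 = +88.0° − 80.9° = +7.1°.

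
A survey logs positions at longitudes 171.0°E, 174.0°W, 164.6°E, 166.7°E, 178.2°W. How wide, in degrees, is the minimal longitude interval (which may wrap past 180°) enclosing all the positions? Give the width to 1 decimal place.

21.4°

Sort the longitudes: -178.2°, -174.0°, +164.6°, +166.7°, +171.0°.
Eastward gaps between consecutive values (wrapping around): 4.2°, 338.6°, 2.1°, 4.3°, 10.8°.
Largest gap = 338.6° ⇒ minimal covering band is its complement: 360° − 338.6° = 21.4°.
Band runs from +164.6° eastward to -174.0°, crossing the antimeridian.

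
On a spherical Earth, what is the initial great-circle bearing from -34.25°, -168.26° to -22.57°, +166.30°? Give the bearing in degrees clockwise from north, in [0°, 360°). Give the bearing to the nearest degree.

Δλ = 166.30 − -168.26 = 334.56°; wrapped into (−180°, 180°]: -25.44°.
θ = atan2( sin Δλ · cos φ₂ , cos φ₁ · sin φ₂ − sin φ₁ · cos φ₂ · cos Δλ )
  = atan2(-0.39667, 0.15205) = -69.027° → normalised to [0°, 360°): 290.973°.

291°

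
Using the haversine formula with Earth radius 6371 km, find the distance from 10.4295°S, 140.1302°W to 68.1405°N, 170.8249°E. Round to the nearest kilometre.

Δλ = 170.8249 − -140.1302 = 310.9551°; wrapped into (−180°, 180°]: -49.0449°.
Δφ = 68.1405 − -10.4295 = 78.5700°.
a = sin²(Δφ/2) + cos φ₁ · cos φ₂ · sin²(Δλ/2) = 0.463995.
c = 2·atan2(√a, √(1−a)) = 1.49872 rad → d = 6371·c ≈ 9548.37 km.

9548 km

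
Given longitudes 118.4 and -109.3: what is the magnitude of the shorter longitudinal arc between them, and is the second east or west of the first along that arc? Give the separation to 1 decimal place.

132.3° east

Raw difference: -109.3 − 118.4 = -227.7°.
Normalise into (−180°, 180°]: -227.7° + 360° = 132.3°.
Positive ⇒ the second point lies to the east; separation 132.3°.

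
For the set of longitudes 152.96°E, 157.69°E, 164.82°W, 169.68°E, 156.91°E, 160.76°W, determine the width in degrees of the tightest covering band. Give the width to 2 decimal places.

Sort the longitudes: -164.82°, -160.76°, +152.96°, +156.91°, +157.69°, +169.68°.
Eastward gaps between consecutive values (wrapping around): 4.06°, 313.72°, 3.95°, 0.78°, 11.99°, 25.50°.
Largest gap = 313.72° ⇒ minimal covering band is its complement: 360° − 313.72° = 46.28°.
Band runs from +152.96° eastward to -160.76°, crossing the antimeridian.

46.28°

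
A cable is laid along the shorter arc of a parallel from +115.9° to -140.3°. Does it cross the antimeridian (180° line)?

Naïve |-140.3 − 115.9| = 256.2° > 180°, so the shorter arc goes the other way round — across 180°.
Signed shortest Δλ = ((-140.3 − 115.9 + 180) mod 360) − 180 = 103.8°.
Going east by 103.8° from +115.9° passes through 180° before reaching -140.3°.

Yes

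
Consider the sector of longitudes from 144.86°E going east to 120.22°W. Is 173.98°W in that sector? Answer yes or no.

Band width going east from +144.86° to -120.22°: ((-120.22 − 144.86) mod 360) = 94.92°.
Offset of -173.98° east of the west edge: ((-173.98 − 144.86) mod 360) = 41.16°.
41.16° ≤ 94.92° ⇒ inside.

Yes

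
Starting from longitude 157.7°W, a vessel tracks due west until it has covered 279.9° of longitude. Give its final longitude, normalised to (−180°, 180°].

Start at -157.7°; shift −279.9° → -437.6°.
-437.6° lies outside (−180°, 180°]; add 360° → -77.6°.

77.6°W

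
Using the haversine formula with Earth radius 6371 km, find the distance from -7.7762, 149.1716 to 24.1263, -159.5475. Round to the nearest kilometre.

Δλ = -159.5475 − 149.1716 = -308.7191°; wrapped into (−180°, 180°]: 51.2809°.
Δφ = 24.1263 − -7.7762 = 31.9025°.
a = sin²(Δφ/2) + cos φ₁ · cos φ₂ · sin²(Δλ/2) = 0.244846.
c = 2·atan2(√a, √(1−a)) = 1.03525 rad → d = 6371·c ≈ 6595.60 km.

6596 km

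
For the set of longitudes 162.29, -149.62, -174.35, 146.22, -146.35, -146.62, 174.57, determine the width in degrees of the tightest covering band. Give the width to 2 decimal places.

67.43°

Sort the longitudes: -174.35°, -149.62°, -146.62°, -146.35°, +146.22°, +162.29°, +174.57°.
Eastward gaps between consecutive values (wrapping around): 24.73°, 3.00°, 0.27°, 292.57°, 16.07°, 12.28°, 11.08°.
Largest gap = 292.57° ⇒ minimal covering band is its complement: 360° − 292.57° = 67.43°.
Band runs from +146.22° eastward to -146.35°, crossing the antimeridian.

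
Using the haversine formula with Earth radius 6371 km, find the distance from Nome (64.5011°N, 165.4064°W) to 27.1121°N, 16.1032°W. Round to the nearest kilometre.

9486 km

Δλ = -16.1032 − -165.4064 = 149.3032°.
Δφ = 27.1121 − 64.5011 = -37.3890°.
a = sin²(Δφ/2) + cos φ₁ · cos φ₂ · sin²(Δλ/2) = 0.459078.
c = 2·atan2(√a, √(1−a)) = 1.48886 rad → d = 6371·c ≈ 9485.53 km.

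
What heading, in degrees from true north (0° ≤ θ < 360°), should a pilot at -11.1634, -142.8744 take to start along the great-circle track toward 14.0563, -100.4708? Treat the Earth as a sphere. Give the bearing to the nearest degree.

Δλ = -100.4708 − -142.8744 = 42.4036°.
θ = atan2( sin Δλ · cos φ₂ , cos φ₁ · sin φ₂ − sin φ₁ · cos φ₂ · cos Δλ )
  = atan2(0.65416, 0.37696) = 60.047° → normalised to [0°, 360°): 60.047°.

60°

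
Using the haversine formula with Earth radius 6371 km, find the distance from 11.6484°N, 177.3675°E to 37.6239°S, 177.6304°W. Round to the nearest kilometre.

Δλ = -177.6304 − 177.3675 = -354.9979°; wrapped into (−180°, 180°]: 5.0021°.
Δφ = -37.6239 − 11.6484 = -49.2723°.
a = sin²(Δφ/2) + cos φ₁ · cos φ₂ · sin²(Δλ/2) = 0.175245.
c = 2·atan2(√a, √(1−a)) = 0.86386 rad → d = 6371·c ≈ 5503.63 km.

5504 km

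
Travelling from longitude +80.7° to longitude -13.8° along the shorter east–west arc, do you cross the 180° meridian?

Signed shortest Δλ = ((-13.8 − 80.7 + 180) mod 360) − 180 = -94.5°.
Going west by 94.5° from +80.7° reaches -13.8° without touching 180°.

No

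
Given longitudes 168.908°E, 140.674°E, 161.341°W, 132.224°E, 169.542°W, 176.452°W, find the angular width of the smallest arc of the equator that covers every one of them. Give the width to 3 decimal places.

Sort the longitudes: -176.452°, -169.542°, -161.341°, +132.224°, +140.674°, +168.908°.
Eastward gaps between consecutive values (wrapping around): 6.910°, 8.201°, 293.565°, 8.450°, 28.234°, 14.640°.
Largest gap = 293.565° ⇒ minimal covering band is its complement: 360° − 293.565° = 66.435°.
Band runs from +132.224° eastward to -161.341°, crossing the antimeridian.

66.435°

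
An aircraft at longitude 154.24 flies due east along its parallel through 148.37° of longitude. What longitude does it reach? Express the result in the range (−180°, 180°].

-57.39°

Start at +154.24°; shift +148.37° → +302.61°.
+302.61° lies outside (−180°, 180°]; subtract 360° → -57.39°.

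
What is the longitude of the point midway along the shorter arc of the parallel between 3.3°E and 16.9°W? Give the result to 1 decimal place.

Signed shortest Δλ from +3.3° to -16.9° is -20.2°.
Midpoint longitude = +3.3° + (-20.2°)/2 = +3.3° − 10.1° = -6.8°.

6.8°W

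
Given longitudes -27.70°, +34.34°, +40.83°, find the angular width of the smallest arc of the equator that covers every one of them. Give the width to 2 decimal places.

68.53°

Sort the longitudes: -27.70°, +34.34°, +40.83°.
Eastward gaps between consecutive values (wrapping around): 62.04°, 6.49°, 291.47°.
Largest gap = 291.47° ⇒ minimal covering band is its complement: 360° − 291.47° = 68.53°.
Band runs from -27.70° eastward to +40.83°.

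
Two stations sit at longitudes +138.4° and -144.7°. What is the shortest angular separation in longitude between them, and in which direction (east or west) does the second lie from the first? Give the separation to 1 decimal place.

Raw difference: -144.7 − 138.4 = -283.1°.
Normalise into (−180°, 180°]: -283.1° + 360° = 76.9°.
Positive ⇒ the second point lies to the east; separation 76.9°.

76.9° east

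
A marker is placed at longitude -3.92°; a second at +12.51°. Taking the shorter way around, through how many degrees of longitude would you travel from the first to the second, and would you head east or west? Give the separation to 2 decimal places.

Raw difference: 12.51 − -3.92 = 16.43°.
Normalise into (−180°, 180°]: 16.43° stays 16.43°.
Positive ⇒ the second point lies to the east; separation 16.43°.

16.43° east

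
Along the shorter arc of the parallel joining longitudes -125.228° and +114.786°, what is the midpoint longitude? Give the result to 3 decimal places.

+174.779°

Signed shortest Δλ from -125.228° to +114.786° is -119.986°.
Midpoint longitude = -125.228° + (-119.986°)/2 = -125.228° − 59.993° = -185.221°.
Normalise into (−180°, 180°]: +174.779°.
(The naïve average (-125.228 + +114.786)/2 = -5.221° is on the wrong side of the globe.)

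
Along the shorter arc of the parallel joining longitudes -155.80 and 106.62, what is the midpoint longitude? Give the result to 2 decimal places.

Signed shortest Δλ from -155.80° to +106.62° is -97.58°.
Midpoint longitude = -155.80° + (-97.58°)/2 = -155.80° − 48.79° = -204.59°.
Normalise into (−180°, 180°]: +155.41°.
(The naïve average (-155.80 + +106.62)/2 = -24.59° is on the wrong side of the globe.)

+155.41°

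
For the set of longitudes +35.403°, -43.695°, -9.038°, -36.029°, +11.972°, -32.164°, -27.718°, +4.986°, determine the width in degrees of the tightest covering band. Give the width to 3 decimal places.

79.098°

Sort the longitudes: -43.695°, -36.029°, -32.164°, -27.718°, -9.038°, +4.986°, +11.972°, +35.403°.
Eastward gaps between consecutive values (wrapping around): 7.666°, 3.865°, 4.446°, 18.680°, 14.024°, 6.986°, 23.431°, 280.902°.
Largest gap = 280.902° ⇒ minimal covering band is its complement: 360° − 280.902° = 79.098°.
Band runs from -43.695° eastward to +35.403°.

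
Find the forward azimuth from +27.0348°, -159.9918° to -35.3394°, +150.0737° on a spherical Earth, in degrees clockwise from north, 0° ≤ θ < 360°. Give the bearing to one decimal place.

Δλ = 150.0737 − -159.9918 = 310.0655°; wrapped into (−180°, 180°]: -49.9345°.
θ = atan2( sin Δλ · cos φ₂ , cos φ₁ · sin φ₂ − sin φ₁ · cos φ₂ · cos Δλ )
  = atan2(-0.62429, -0.75387) = -140.371° → normalised to [0°, 360°): 219.629°.

219.6°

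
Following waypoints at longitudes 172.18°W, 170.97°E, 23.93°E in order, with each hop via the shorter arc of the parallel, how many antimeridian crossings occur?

1

Leg 1: -172.18° → +170.97°, shortest Δλ = -16.85° (west) — crosses 180°.
Leg 2: +170.97° → +23.93°, shortest Δλ = -147.04° (west) — does not cross 180°.
Total crossings: 1.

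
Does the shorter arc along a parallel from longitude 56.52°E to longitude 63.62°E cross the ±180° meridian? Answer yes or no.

No

Signed shortest Δλ = ((63.62 − 56.52 + 180) mod 360) − 180 = 7.1°.
Going east by 7.1° from +56.52° reaches +63.62° without touching 180°.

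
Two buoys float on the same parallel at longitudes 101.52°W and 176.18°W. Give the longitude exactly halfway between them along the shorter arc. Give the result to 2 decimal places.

138.85°W

Signed shortest Δλ from -101.52° to -176.18° is -74.66°.
Midpoint longitude = -101.52° + (-74.66°)/2 = -101.52° − 37.33° = -138.85°.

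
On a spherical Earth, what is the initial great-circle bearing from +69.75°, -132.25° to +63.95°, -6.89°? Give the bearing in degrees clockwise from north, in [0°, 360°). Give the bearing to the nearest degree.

Δλ = -6.89 − -132.25 = 125.36°.
θ = atan2( sin Δλ · cos φ₂ , cos φ₁ · sin φ₂ − sin φ₁ · cos φ₂ · cos Δλ )
  = atan2(0.35815, 0.54939) = 33.100° → normalised to [0°, 360°): 33.100°.

33°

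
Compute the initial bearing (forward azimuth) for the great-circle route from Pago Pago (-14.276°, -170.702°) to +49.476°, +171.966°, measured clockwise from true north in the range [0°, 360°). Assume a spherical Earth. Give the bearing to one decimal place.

347.7°

Δλ = 171.966 − -170.702 = 342.668°; wrapped into (−180°, 180°]: -17.332°.
θ = atan2( sin Δλ · cos φ₂ , cos φ₁ · sin φ₂ − sin φ₁ · cos φ₂ · cos Δλ )
  = atan2(-0.19357, 0.88961) = -12.276° → normalised to [0°, 360°): 347.724°.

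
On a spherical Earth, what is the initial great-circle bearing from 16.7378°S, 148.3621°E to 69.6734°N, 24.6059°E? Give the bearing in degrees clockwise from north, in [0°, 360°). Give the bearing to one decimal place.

Δλ = 24.6059 − 148.3621 = -123.7562°.
θ = atan2( sin Δλ · cos φ₂ , cos φ₁ · sin φ₂ − sin φ₁ · cos φ₂ · cos Δλ )
  = atan2(-0.28881, 0.84241) = -18.923° → normalised to [0°, 360°): 341.077°.

341.1°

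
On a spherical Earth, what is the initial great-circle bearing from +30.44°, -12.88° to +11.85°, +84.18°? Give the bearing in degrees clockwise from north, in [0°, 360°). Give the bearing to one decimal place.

Δλ = 84.18 − -12.88 = 97.06°.
θ = atan2( sin Δλ · cos φ₂ , cos φ₁ · sin φ₂ − sin φ₁ · cos φ₂ · cos Δλ )
  = atan2(0.97127, 0.23799) = 76.232° → normalised to [0°, 360°): 76.232°.

76.2°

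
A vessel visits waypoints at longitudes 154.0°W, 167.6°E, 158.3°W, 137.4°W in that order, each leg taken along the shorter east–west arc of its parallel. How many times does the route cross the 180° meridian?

2

Leg 1: -154.0° → +167.6°, shortest Δλ = -38.4° (west) — crosses 180°.
Leg 2: +167.6° → -158.3°, shortest Δλ = 34.1° (east) — crosses 180°.
Leg 3: -158.3° → -137.4°, shortest Δλ = 20.9° (east) — does not cross 180°.
Total crossings: 2.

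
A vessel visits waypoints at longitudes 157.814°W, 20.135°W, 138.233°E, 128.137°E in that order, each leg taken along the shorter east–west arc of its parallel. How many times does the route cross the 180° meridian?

0

Leg 1: -157.814° → -20.135°, shortest Δλ = 137.679° (east) — does not cross 180°.
Leg 2: -20.135° → +138.233°, shortest Δλ = 158.368° (east) — does not cross 180°.
Leg 3: +138.233° → +128.137°, shortest Δλ = -10.096° (west) — does not cross 180°.
Total crossings: 0.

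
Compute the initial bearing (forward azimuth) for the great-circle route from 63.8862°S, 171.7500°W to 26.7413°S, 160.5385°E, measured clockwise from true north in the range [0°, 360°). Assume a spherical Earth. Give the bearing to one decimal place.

Δλ = 160.5385 − -171.7500 = 332.2885°; wrapped into (−180°, 180°]: -27.7115°.
θ = atan2( sin Δλ · cos φ₂ , cos φ₁ · sin φ₂ − sin φ₁ · cos φ₂ · cos Δλ )
  = atan2(-0.41528, 0.51186) = -39.053° → normalised to [0°, 360°): 320.947°.

320.9°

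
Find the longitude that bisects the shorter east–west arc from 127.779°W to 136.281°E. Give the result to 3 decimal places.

Signed shortest Δλ from -127.779° to +136.281° is -95.940°.
Midpoint longitude = -127.779° + (-95.940°)/2 = -127.779° − 47.970° = -175.749°.
(The naïve average (-127.779 + +136.281)/2 = 4.251° is on the wrong side of the globe.)

175.749°W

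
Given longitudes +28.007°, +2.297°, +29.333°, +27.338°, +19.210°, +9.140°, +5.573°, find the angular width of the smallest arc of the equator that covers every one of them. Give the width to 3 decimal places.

27.036°

Sort the longitudes: +2.297°, +5.573°, +9.140°, +19.210°, +27.338°, +28.007°, +29.333°.
Eastward gaps between consecutive values (wrapping around): 3.276°, 3.567°, 10.070°, 8.128°, 0.669°, 1.326°, 332.964°.
Largest gap = 332.964° ⇒ minimal covering band is its complement: 360° − 332.964° = 27.036°.
Band runs from +2.297° eastward to +29.333°.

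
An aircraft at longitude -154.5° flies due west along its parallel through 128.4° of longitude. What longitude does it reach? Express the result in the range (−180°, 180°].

+77.1°

Start at -154.5°; shift −128.4° → -282.9°.
-282.9° lies outside (−180°, 180°]; add 360° → +77.1°.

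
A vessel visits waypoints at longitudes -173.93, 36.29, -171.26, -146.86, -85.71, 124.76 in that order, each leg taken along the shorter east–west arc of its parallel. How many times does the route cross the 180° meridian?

3

Leg 1: -173.93° → +36.29°, shortest Δλ = -149.78° (west) — crosses 180°.
Leg 2: +36.29° → -171.26°, shortest Δλ = 152.45° (east) — crosses 180°.
Leg 3: -171.26° → -146.86°, shortest Δλ = 24.4° (east) — does not cross 180°.
Leg 4: -146.86° → -85.71°, shortest Δλ = 61.15° (east) — does not cross 180°.
Leg 5: -85.71° → +124.76°, shortest Δλ = -149.53° (west) — crosses 180°.
Total crossings: 3.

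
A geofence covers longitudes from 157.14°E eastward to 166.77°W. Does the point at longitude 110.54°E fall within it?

No

Band width going east from +157.14° to -166.77°: ((-166.77 − 157.14) mod 360) = 36.09°.
Offset of +110.54° east of the west edge: ((110.54 − 157.14) mod 360) = 313.40°.
313.40° > 36.09° ⇒ outside.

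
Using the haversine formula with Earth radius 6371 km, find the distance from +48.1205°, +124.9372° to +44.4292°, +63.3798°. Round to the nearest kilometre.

4621 km

Δλ = 63.3798 − 124.9372 = -61.5574°.
Δφ = 44.4292 − 48.1205 = -3.6913°.
a = sin²(Δφ/2) + cos φ₁ · cos φ₂ · sin²(Δλ/2) = 0.125872.
c = 2·atan2(√a, √(1−a)) = 0.72537 rad → d = 6371·c ≈ 4621.30 km.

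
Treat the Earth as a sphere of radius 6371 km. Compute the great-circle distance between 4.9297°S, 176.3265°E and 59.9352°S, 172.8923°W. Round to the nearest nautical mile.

3339 nmi

Δλ = -172.8923 − 176.3265 = -349.2188°; wrapped into (−180°, 180°]: 10.7812°.
Δφ = -59.9352 − -4.9297 = -55.0055°.
a = sin²(Δφ/2) + cos φ₁ · cos φ₂ · sin²(Δλ/2) = 0.217656.
c = 2·atan2(√a, √(1−a)) = 0.97074 rad → d = 6371·c ≈ 6184.60 km ≈ 3339.41 nmi.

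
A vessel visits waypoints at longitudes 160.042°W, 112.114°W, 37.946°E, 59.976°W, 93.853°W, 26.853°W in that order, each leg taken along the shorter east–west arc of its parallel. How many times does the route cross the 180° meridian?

0

Leg 1: -160.042° → -112.114°, shortest Δλ = 47.928° (east) — does not cross 180°.
Leg 2: -112.114° → +37.946°, shortest Δλ = 150.06° (east) — does not cross 180°.
Leg 3: +37.946° → -59.976°, shortest Δλ = -97.922° (west) — does not cross 180°.
Leg 4: -59.976° → -93.853°, shortest Δλ = -33.877° (west) — does not cross 180°.
Leg 5: -93.853° → -26.853°, shortest Δλ = 67.0° (east) — does not cross 180°.
Total crossings: 0.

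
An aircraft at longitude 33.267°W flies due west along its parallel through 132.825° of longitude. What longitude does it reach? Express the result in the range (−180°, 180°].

Start at -33.267°; shift −132.825° → -166.092°.
-166.092° already lies in (−180°, 180°].

166.092°W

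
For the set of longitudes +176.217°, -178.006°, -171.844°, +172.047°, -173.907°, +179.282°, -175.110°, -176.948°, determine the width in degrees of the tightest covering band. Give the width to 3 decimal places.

16.109°

Sort the longitudes: -178.006°, -176.948°, -175.110°, -173.907°, -171.844°, +172.047°, +176.217°, +179.282°.
Eastward gaps between consecutive values (wrapping around): 1.058°, 1.838°, 1.203°, 2.063°, 343.891°, 4.170°, 3.065°, 2.712°.
Largest gap = 343.891° ⇒ minimal covering band is its complement: 360° − 343.891° = 16.109°.
Band runs from +172.047° eastward to -171.844°, crossing the antimeridian.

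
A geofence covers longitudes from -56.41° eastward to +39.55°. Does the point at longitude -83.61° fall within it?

Band width going east from -56.41° to +39.55°: ((39.55 − -56.41) mod 360) = 95.96°.
Offset of -83.61° east of the west edge: ((-83.61 − -56.41) mod 360) = 332.80°.
332.80° > 95.96° ⇒ outside.

No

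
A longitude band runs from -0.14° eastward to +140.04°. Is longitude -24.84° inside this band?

Band width going east from -0.14° to +140.04°: ((140.04 − -0.14) mod 360) = 140.18°.
Offset of -24.84° east of the west edge: ((-24.84 − -0.14) mod 360) = 335.30°.
335.30° > 140.18° ⇒ outside.

No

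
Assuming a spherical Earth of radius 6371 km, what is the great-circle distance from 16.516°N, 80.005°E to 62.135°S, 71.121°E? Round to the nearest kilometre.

Δλ = 71.121 − 80.005 = -8.884°.
Δφ = -62.135 − 16.516 = -78.651°.
a = sin²(Δφ/2) + cos φ₁ · cos φ₂ · sin²(Δλ/2) = 0.404296.
c = 2·atan2(√a, √(1−a)) = 1.37820 rad → d = 6371·c ≈ 8780.51 km.

8781 km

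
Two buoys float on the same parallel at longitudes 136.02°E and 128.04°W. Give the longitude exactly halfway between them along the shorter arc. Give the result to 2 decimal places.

Signed shortest Δλ from +136.02° to -128.04° is +95.94°.
Midpoint longitude = +136.02° + (+95.94°)/2 = +136.02° + 47.97° = +183.99°.
Normalise into (−180°, 180°]: -176.01°.
(The naïve average (+136.02 + -128.04)/2 = 3.99° is on the wrong side of the globe.)

176.01°W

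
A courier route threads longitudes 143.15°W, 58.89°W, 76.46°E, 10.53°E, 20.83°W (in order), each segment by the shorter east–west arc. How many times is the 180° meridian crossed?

0

Leg 1: -143.15° → -58.89°, shortest Δλ = 84.26° (east) — does not cross 180°.
Leg 2: -58.89° → +76.46°, shortest Δλ = 135.35° (east) — does not cross 180°.
Leg 3: +76.46° → +10.53°, shortest Δλ = -65.93° (west) — does not cross 180°.
Leg 4: +10.53° → -20.83°, shortest Δλ = -31.36° (west) — does not cross 180°.
Total crossings: 0.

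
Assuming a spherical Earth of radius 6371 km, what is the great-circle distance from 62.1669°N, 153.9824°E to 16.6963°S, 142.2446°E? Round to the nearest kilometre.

Δλ = 142.2446 − 153.9824 = -11.7378°.
Δφ = -16.6963 − 62.1669 = -78.8632°.
a = sin²(Δφ/2) + cos φ₁ · cos φ₂ · sin²(Δλ/2) = 0.408100.
c = 2·atan2(√a, √(1−a)) = 1.38594 rad → d = 6371·c ≈ 8829.86 km.

8830 km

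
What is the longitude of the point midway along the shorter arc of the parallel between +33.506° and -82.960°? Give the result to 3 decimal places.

-24.727°

Signed shortest Δλ from +33.506° to -82.960° is -116.466°.
Midpoint longitude = +33.506° + (-116.466°)/2 = +33.506° − 58.233° = -24.727°.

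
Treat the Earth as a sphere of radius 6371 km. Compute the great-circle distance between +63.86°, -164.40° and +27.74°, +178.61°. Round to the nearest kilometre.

4197 km

Δλ = 178.61 − -164.40 = 343.01°; wrapped into (−180°, 180°]: -16.99°.
Δφ = 27.74 − 63.86 = -36.12°.
a = sin²(Δφ/2) + cos φ₁ · cos φ₂ · sin²(Δλ/2) = 0.104617.
c = 2·atan2(√a, √(1−a)) = 0.65874 rad → d = 6371·c ≈ 4196.81 km.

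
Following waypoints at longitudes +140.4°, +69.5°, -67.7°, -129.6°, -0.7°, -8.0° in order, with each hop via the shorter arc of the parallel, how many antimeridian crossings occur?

0

Leg 1: +140.4° → +69.5°, shortest Δλ = -70.9° (west) — does not cross 180°.
Leg 2: +69.5° → -67.7°, shortest Δλ = -137.2° (west) — does not cross 180°.
Leg 3: -67.7° → -129.6°, shortest Δλ = -61.9° (west) — does not cross 180°.
Leg 4: -129.6° → -0.7°, shortest Δλ = 128.9° (east) — does not cross 180°.
Leg 5: -0.7° → -8.0°, shortest Δλ = -7.3° (west) — does not cross 180°.
Total crossings: 0.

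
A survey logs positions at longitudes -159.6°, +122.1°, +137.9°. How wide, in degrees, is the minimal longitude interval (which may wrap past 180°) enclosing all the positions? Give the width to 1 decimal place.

78.3°

Sort the longitudes: -159.6°, +122.1°, +137.9°.
Eastward gaps between consecutive values (wrapping around): 281.7°, 15.8°, 62.5°.
Largest gap = 281.7° ⇒ minimal covering band is its complement: 360° − 281.7° = 78.3°.
Band runs from +122.1° eastward to -159.6°, crossing the antimeridian.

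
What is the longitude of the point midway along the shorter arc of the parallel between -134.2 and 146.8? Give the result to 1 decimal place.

-173.7°

Signed shortest Δλ from -134.2° to +146.8° is -79.0°.
Midpoint longitude = -134.2° + (-79.0°)/2 = -134.2° − 39.5° = -173.7°.
(The naïve average (-134.2 + +146.8)/2 = 6.3° is on the wrong side of the globe.)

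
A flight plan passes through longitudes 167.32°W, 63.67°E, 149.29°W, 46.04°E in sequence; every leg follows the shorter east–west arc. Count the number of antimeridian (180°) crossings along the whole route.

Leg 1: -167.32° → +63.67°, shortest Δλ = -129.01° (west) — crosses 180°.
Leg 2: +63.67° → -149.29°, shortest Δλ = 147.04° (east) — crosses 180°.
Leg 3: -149.29° → +46.04°, shortest Δλ = -164.67° (west) — crosses 180°.
Total crossings: 3.

3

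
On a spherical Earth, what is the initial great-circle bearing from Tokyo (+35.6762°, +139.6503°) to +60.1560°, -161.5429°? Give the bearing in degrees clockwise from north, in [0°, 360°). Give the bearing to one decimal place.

Δλ = -161.5429 − 139.6503 = -301.1932°; wrapped into (−180°, 180°]: 58.8068°.
θ = atan2( sin Δλ · cos φ₂ , cos φ₁ · sin φ₂ − sin φ₁ · cos φ₂ · cos Δλ )
  = atan2(0.42569, 0.55428) = 37.525° → normalised to [0°, 360°): 37.525°.

37.5°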